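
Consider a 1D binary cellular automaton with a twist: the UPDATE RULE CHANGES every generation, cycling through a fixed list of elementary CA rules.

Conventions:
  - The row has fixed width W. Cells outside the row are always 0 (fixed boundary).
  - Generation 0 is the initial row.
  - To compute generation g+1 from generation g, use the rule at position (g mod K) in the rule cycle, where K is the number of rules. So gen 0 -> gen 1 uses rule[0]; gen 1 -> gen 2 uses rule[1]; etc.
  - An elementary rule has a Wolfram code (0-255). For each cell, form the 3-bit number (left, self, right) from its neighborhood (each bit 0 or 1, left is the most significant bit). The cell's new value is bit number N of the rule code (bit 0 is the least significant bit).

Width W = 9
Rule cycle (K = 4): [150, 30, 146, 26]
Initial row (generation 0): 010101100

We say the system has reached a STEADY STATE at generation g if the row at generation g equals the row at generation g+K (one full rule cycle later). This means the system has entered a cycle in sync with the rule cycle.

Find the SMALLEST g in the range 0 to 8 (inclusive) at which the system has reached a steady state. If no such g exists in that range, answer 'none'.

Gen 0: 010101100
Gen 1 (rule 150): 110100010
Gen 2 (rule 30): 100110111
Gen 3 (rule 146): 011000010
Gen 4 (rule 26): 110100101
Gen 5 (rule 150): 000111101
Gen 6 (rule 30): 001100001
Gen 7 (rule 146): 010010010
Gen 8 (rule 26): 101101101
Gen 9 (rule 150): 100000001
Gen 10 (rule 30): 110000011
Gen 11 (rule 146): 001000100
Gen 12 (rule 26): 010101010

Answer: none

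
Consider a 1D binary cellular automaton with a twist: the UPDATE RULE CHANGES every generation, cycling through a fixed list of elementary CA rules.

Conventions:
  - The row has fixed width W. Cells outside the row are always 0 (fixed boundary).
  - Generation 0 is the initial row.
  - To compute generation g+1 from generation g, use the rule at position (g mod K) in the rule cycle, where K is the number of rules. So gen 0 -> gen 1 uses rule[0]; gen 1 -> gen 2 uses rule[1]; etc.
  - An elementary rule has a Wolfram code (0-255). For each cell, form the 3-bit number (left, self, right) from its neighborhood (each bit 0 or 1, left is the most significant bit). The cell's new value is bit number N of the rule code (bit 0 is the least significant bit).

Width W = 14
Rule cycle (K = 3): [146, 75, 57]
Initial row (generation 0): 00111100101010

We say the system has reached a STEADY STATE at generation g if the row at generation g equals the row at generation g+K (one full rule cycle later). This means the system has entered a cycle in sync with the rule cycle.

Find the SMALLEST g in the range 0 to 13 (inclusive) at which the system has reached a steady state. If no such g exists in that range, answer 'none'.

Answer: none

Derivation:
Gen 0: 00111100101010
Gen 1 (rule 146): 01011011000001
Gen 2 (rule 75): 10011011011110
Gen 3 (rule 57): 01010110110001
Gen 4 (rule 146): 10000000001010
Gen 5 (rule 75): 00111111110000
Gen 6 (rule 57): 10100000001111
Gen 7 (rule 146): 00010000010110
Gen 8 (rule 75): 11100111100110
Gen 9 (rule 57): 10010100010101
Gen 10 (rule 146): 01100010100000
Gen 11 (rule 75): 11101100001111
Gen 12 (rule 57): 10011011101000
Gen 13 (rule 146): 01100001000100
Gen 14 (rule 75): 11101110011001
Gen 15 (rule 57): 10011001010100
Gen 16 (rule 146): 01100110000010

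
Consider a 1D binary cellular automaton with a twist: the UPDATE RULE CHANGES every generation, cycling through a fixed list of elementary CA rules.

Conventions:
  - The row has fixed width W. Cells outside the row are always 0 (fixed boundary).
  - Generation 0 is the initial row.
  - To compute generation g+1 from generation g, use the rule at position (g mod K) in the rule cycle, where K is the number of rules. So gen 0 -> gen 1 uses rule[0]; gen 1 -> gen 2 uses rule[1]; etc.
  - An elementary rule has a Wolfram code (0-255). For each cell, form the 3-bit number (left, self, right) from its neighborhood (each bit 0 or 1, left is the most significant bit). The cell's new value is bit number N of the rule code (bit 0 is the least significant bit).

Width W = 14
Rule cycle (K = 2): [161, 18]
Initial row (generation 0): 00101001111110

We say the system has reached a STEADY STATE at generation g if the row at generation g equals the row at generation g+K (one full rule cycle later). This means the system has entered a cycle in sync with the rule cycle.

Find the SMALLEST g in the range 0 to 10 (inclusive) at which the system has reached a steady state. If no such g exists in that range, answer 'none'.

Answer: none

Derivation:
Gen 0: 00101001111110
Gen 1 (rule 161): 10010000111100
Gen 2 (rule 18): 01101001000010
Gen 3 (rule 161): 00010000011000
Gen 4 (rule 18): 00101000100100
Gen 5 (rule 161): 10010010000001
Gen 6 (rule 18): 01101101000010
Gen 7 (rule 161): 00010010011000
Gen 8 (rule 18): 00101101100100
Gen 9 (rule 161): 10010010000001
Gen 10 (rule 18): 01101101000010
Gen 11 (rule 161): 00010010011000
Gen 12 (rule 18): 00101101100100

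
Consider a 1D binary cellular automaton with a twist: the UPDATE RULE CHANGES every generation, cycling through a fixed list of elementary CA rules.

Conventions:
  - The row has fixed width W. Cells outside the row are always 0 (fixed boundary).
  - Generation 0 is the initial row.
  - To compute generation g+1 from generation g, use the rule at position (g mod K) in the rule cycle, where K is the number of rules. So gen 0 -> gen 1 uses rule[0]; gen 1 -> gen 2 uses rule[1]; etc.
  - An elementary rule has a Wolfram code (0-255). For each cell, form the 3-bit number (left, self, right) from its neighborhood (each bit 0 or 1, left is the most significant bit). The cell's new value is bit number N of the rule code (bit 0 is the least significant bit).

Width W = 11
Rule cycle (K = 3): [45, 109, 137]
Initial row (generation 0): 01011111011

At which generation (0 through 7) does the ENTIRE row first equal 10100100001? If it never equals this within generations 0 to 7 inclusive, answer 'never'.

Answer: never

Derivation:
Gen 0: 01011111011
Gen 1 (rule 45): 01110000110
Gen 2 (rule 109): 01010110110
Gen 3 (rule 137): 00000100100
Gen 4 (rule 45): 11110100101
Gen 5 (rule 109): 10011100111
Gen 6 (rule 137): 00011000110
Gen 7 (rule 45): 11010010100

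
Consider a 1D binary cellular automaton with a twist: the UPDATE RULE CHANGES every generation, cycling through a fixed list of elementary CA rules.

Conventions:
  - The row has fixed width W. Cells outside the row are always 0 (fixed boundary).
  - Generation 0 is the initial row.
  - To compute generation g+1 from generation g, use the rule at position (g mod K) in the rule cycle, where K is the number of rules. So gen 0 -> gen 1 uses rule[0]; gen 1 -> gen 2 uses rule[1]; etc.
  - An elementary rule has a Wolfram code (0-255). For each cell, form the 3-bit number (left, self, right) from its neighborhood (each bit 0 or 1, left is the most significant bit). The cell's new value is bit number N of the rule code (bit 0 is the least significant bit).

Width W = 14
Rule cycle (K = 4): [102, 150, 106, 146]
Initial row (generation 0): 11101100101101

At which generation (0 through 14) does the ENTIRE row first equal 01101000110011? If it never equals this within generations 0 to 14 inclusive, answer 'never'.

Gen 0: 11101100101101
Gen 1 (rule 102): 00110101110111
Gen 2 (rule 150): 01000100100010
Gen 3 (rule 106): 10001001000100
Gen 4 (rule 146): 01010110101010
Gen 5 (rule 102): 11111011111110
Gen 6 (rule 150): 01110001111101
Gen 7 (rule 106): 11010011000110
Gen 8 (rule 146): 00001100101001
Gen 9 (rule 102): 00010101111011
Gen 10 (rule 150): 00110100110000
Gen 11 (rule 106): 01111001110000
Gen 12 (rule 146): 10110110101000
Gen 13 (rule 102): 11011011111000
Gen 14 (rule 150): 00000001110100

Answer: never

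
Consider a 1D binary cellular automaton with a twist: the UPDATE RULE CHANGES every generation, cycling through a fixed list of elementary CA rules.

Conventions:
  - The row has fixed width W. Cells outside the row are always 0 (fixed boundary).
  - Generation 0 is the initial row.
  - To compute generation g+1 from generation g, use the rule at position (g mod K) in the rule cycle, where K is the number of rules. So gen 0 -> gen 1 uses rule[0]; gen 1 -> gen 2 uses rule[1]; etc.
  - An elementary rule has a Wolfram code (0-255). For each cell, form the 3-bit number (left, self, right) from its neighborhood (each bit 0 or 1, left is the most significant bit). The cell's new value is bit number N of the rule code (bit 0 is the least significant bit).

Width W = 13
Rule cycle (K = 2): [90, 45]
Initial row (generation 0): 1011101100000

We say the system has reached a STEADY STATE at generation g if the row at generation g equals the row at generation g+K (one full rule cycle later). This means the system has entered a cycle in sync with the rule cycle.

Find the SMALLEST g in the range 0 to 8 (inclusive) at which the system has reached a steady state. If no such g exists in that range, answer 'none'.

Gen 0: 1011101100000
Gen 1 (rule 90): 0010101110000
Gen 2 (rule 45): 1011111000111
Gen 3 (rule 90): 0010001101101
Gen 4 (rule 45): 1010101011011
Gen 5 (rule 90): 0000000011011
Gen 6 (rule 45): 1111111010110
Gen 7 (rule 90): 1000001000111
Gen 8 (rule 45): 1011101010100
Gen 9 (rule 90): 0010100000010
Gen 10 (rule 45): 1011101111010

Answer: none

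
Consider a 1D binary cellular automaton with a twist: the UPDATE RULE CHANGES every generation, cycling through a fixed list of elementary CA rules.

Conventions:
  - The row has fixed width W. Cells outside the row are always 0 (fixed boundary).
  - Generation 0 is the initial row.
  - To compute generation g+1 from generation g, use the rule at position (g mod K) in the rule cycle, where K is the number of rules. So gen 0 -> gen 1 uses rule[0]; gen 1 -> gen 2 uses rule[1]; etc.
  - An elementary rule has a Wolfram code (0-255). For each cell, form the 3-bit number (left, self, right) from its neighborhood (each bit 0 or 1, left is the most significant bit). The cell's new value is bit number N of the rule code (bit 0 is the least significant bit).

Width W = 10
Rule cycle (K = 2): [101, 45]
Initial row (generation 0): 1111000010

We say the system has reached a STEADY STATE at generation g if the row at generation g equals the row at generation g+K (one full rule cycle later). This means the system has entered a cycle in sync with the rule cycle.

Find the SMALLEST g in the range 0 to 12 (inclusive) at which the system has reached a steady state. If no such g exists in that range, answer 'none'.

Answer: none

Derivation:
Gen 0: 1111000010
Gen 1 (rule 101): 0001011010
Gen 2 (rule 45): 1101110110
Gen 3 (rule 101): 0110011010
Gen 4 (rule 45): 0100010110
Gen 5 (rule 101): 0101011010
Gen 6 (rule 45): 0111110110
Gen 7 (rule 101): 0000011010
Gen 8 (rule 45): 1111010110
Gen 9 (rule 101): 0001111010
Gen 10 (rule 45): 1101000110
Gen 11 (rule 101): 0111010010
Gen 12 (rule 45): 0100110010
Gen 13 (rule 101): 0100010010
Gen 14 (rule 45): 0101010010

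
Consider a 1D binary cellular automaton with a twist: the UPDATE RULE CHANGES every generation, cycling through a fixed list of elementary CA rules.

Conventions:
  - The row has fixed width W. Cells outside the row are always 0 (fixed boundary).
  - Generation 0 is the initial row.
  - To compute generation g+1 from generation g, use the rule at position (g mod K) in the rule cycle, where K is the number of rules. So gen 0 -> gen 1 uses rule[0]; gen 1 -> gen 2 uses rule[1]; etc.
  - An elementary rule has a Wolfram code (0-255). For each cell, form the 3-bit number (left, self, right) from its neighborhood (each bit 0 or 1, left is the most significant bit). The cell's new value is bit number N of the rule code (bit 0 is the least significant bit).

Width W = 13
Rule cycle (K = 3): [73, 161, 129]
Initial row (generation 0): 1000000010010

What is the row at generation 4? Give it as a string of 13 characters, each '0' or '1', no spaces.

Gen 0: 1000000010010
Gen 1 (rule 73): 0011111000000
Gen 2 (rule 161): 1001110011111
Gen 3 (rule 129): 0000100001110
Gen 4 (rule 73): 1110001101010

Answer: 1110001101010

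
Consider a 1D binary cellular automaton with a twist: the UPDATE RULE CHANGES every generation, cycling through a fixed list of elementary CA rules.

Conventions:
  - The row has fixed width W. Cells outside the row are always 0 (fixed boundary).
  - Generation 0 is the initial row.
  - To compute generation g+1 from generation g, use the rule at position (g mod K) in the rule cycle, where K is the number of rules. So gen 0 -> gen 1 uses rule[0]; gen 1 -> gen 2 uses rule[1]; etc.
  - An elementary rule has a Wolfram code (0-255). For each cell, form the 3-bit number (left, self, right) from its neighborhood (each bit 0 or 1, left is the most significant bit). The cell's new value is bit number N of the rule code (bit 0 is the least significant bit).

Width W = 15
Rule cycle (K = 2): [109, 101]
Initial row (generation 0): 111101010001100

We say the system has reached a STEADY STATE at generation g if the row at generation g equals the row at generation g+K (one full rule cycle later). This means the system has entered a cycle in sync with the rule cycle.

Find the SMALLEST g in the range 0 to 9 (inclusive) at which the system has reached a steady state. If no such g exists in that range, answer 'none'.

Gen 0: 111101010001100
Gen 1 (rule 109): 100111110101101
Gen 2 (rule 101): 100000011110111
Gen 3 (rule 109): 101111010011101
Gen 4 (rule 101): 110001110000111
Gen 5 (rule 109): 110101010110101
Gen 6 (rule 101): 011111111011111
Gen 7 (rule 109): 010000001110001
Gen 8 (rule 101): 010111100010101
Gen 9 (rule 109): 011100101011111
Gen 10 (rule 101): 000100111100001
Gen 11 (rule 109): 110100100101101

Answer: none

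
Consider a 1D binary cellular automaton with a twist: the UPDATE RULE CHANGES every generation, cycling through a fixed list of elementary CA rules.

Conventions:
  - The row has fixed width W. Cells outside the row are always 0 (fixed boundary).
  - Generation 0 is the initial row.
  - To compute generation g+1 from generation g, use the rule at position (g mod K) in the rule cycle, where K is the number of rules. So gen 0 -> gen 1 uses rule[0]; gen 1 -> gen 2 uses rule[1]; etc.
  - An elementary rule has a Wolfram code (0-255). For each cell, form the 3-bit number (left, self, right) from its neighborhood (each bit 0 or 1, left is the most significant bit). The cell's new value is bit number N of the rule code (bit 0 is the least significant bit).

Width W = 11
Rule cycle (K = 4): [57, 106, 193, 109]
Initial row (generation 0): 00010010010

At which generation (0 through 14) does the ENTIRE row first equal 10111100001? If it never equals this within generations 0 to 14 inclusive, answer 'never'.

Answer: 8

Derivation:
Gen 0: 00010010010
Gen 1 (rule 57): 11001001001
Gen 2 (rule 106): 11010010010
Gen 3 (rule 193): 01000000000
Gen 4 (rule 109): 01011111111
Gen 5 (rule 57): 00110000000
Gen 6 (rule 106): 01110000000
Gen 7 (rule 193): 00110111111
Gen 8 (rule 109): 10111100001
Gen 9 (rule 57): 01100011100
Gen 10 (rule 106): 11100110100
Gen 11 (rule 193): 01100010001
Gen 12 (rule 109): 01101010101
Gen 13 (rule 57): 01010101010
Gen 14 (rule 106): 10101010100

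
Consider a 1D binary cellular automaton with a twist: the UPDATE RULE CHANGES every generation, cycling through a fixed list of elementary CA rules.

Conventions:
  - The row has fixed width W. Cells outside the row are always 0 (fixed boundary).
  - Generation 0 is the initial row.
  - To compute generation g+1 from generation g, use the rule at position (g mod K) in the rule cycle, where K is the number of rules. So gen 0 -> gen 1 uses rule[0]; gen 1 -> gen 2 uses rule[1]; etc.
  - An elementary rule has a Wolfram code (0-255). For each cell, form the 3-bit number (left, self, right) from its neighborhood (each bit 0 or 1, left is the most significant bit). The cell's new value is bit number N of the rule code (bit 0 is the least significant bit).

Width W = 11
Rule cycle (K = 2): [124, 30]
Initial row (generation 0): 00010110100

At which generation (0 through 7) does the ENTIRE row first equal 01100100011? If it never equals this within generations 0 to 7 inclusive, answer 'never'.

Answer: 4

Derivation:
Gen 0: 00010110100
Gen 1 (rule 124): 00011111110
Gen 2 (rule 30): 00110000001
Gen 3 (rule 124): 00111000001
Gen 4 (rule 30): 01100100011
Gen 5 (rule 124): 01110110011
Gen 6 (rule 30): 11000101110
Gen 7 (rule 124): 11100111011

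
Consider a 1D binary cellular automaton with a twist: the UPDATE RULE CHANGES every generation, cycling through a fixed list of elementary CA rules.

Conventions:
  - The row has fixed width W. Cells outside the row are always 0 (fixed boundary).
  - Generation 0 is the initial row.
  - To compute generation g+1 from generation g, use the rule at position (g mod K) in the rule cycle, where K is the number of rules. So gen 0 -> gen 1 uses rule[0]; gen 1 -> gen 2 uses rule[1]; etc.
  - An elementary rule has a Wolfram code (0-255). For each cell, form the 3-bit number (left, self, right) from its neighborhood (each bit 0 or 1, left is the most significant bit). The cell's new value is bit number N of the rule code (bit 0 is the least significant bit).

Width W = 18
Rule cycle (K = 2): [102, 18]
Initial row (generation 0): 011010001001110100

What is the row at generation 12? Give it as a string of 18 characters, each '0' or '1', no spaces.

Gen 0: 011010001001110100
Gen 1 (rule 102): 101110011010011100
Gen 2 (rule 18): 000001100001100010
Gen 3 (rule 102): 000010100010100110
Gen 4 (rule 18): 000100010100011001
Gen 5 (rule 102): 001100111100101011
Gen 6 (rule 18): 010011000011000000
Gen 7 (rule 102): 110101000101000000
Gen 8 (rule 18): 000000101000100000
Gen 9 (rule 102): 000001111001100000
Gen 10 (rule 18): 000010000110010000
Gen 11 (rule 102): 000110001010110000
Gen 12 (rule 18): 001001010000001000

Answer: 001001010000001000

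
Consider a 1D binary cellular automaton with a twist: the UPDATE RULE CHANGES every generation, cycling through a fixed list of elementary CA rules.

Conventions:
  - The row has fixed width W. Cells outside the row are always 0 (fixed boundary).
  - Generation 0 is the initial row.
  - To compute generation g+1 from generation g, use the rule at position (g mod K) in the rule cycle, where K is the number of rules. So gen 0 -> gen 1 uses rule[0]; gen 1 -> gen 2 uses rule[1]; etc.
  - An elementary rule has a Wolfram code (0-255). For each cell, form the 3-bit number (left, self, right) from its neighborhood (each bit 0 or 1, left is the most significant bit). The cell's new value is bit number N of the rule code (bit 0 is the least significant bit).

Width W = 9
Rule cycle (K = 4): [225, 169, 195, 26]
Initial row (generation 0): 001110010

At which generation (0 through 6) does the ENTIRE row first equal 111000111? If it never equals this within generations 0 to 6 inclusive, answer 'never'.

Answer: 6

Derivation:
Gen 0: 001110010
Gen 1 (rule 225): 100110000
Gen 2 (rule 169): 000100111
Gen 3 (rule 195): 111001011
Gen 4 (rule 26): 100110010
Gen 5 (rule 225): 000010000
Gen 6 (rule 169): 111000111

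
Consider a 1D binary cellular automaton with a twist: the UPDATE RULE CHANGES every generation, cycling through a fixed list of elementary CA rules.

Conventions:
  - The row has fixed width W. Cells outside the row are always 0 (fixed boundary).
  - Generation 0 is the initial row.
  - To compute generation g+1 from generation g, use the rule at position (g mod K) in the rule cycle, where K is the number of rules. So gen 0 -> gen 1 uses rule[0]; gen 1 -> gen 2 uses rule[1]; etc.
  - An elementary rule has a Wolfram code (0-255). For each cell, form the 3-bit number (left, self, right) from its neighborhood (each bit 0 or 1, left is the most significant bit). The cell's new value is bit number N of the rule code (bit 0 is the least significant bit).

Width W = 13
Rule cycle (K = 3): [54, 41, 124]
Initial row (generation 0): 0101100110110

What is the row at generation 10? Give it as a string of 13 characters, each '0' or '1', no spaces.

Answer: 0010000100100

Derivation:
Gen 0: 0101100110110
Gen 1 (rule 54): 1110011001001
Gen 2 (rule 41): 1000010000000
Gen 3 (rule 124): 1100011000000
Gen 4 (rule 54): 0010100100000
Gen 5 (rule 41): 1001000001111
Gen 6 (rule 124): 1101100001001
Gen 7 (rule 54): 0010010011111
Gen 8 (rule 41): 1000000010000
Gen 9 (rule 124): 1100000011000
Gen 10 (rule 54): 0010000100100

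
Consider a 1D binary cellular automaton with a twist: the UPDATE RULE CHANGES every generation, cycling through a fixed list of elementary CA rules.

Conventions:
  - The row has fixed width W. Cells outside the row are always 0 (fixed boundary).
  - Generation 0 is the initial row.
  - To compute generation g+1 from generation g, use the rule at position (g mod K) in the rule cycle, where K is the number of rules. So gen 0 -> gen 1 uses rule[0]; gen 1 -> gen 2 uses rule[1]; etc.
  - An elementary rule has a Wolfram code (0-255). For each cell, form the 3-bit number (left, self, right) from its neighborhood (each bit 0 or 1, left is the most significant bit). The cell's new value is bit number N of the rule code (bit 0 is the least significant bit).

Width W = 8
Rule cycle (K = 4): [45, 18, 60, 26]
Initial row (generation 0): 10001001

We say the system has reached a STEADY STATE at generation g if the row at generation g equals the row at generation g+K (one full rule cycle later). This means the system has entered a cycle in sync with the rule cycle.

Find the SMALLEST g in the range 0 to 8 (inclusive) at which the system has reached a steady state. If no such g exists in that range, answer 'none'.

Gen 0: 10001001
Gen 1 (rule 45): 10101001
Gen 2 (rule 18): 00000110
Gen 3 (rule 60): 00000101
Gen 4 (rule 26): 00001000
Gen 5 (rule 45): 11101011
Gen 6 (rule 18): 00000000
Gen 7 (rule 60): 00000000
Gen 8 (rule 26): 00000000
Gen 9 (rule 45): 11111111
Gen 10 (rule 18): 00000000
Gen 11 (rule 60): 00000000
Gen 12 (rule 26): 00000000

Answer: 6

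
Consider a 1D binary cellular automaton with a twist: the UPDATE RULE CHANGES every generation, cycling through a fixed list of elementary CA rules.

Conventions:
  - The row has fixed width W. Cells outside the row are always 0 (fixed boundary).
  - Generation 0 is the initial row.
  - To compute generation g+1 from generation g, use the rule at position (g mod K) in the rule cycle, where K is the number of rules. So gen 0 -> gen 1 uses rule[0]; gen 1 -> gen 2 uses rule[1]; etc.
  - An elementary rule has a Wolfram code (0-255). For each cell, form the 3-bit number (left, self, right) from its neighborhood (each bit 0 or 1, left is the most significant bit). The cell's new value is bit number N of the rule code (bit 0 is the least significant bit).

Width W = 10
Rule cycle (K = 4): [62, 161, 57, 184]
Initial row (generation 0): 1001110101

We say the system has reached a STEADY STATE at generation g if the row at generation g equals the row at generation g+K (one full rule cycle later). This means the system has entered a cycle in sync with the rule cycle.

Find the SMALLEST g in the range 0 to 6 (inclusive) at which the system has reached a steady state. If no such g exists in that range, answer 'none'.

Gen 0: 1001110101
Gen 1 (rule 62): 1111001111
Gen 2 (rule 161): 0110000110
Gen 3 (rule 57): 0101110101
Gen 4 (rule 184): 0011101010
Gen 5 (rule 62): 0110011111
Gen 6 (rule 161): 0000001110
Gen 7 (rule 57): 1111101001
Gen 8 (rule 184): 1111010100
Gen 9 (rule 62): 1000111110
Gen 10 (rule 161): 0010011100

Answer: none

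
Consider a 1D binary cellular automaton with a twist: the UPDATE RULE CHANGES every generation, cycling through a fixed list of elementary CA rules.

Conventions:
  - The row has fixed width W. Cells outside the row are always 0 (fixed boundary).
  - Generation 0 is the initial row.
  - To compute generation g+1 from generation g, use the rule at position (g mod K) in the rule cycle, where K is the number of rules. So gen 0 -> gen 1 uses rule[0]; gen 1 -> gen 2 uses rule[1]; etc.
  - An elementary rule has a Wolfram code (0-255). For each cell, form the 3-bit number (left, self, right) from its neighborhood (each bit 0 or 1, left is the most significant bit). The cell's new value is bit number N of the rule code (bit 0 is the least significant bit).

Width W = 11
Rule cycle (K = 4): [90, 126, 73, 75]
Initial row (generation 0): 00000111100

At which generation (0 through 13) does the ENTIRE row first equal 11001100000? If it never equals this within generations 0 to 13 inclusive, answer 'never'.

Answer: 8

Derivation:
Gen 0: 00000111100
Gen 1 (rule 90): 00001100110
Gen 2 (rule 126): 00011111111
Gen 3 (rule 73): 11010000001
Gen 4 (rule 75): 11000111110
Gen 5 (rule 90): 11101100011
Gen 6 (rule 126): 10111110111
Gen 7 (rule 73): 00100010101
Gen 8 (rule 75): 11001100000
Gen 9 (rule 90): 11111110000
Gen 10 (rule 126): 10000011000
Gen 11 (rule 73): 00111011011
Gen 12 (rule 75): 11101011011
Gen 13 (rule 90): 10100011011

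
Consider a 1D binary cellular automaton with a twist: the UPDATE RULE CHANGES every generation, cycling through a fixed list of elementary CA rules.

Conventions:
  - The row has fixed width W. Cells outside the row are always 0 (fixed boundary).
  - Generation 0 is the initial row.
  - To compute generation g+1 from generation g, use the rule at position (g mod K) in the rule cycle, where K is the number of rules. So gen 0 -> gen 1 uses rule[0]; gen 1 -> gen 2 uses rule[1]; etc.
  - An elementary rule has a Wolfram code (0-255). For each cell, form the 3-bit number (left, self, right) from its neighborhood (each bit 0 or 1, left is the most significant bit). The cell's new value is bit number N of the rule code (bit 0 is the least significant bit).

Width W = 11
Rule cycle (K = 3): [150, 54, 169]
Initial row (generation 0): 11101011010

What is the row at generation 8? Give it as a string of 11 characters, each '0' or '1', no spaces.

Gen 0: 11101011010
Gen 1 (rule 150): 01001000011
Gen 2 (rule 54): 11111100100
Gen 3 (rule 169): 11111000001
Gen 4 (rule 150): 01110100011
Gen 5 (rule 54): 10001110100
Gen 6 (rule 169): 00101101001
Gen 7 (rule 150): 01100001111
Gen 8 (rule 54): 10010010000

Answer: 10010010000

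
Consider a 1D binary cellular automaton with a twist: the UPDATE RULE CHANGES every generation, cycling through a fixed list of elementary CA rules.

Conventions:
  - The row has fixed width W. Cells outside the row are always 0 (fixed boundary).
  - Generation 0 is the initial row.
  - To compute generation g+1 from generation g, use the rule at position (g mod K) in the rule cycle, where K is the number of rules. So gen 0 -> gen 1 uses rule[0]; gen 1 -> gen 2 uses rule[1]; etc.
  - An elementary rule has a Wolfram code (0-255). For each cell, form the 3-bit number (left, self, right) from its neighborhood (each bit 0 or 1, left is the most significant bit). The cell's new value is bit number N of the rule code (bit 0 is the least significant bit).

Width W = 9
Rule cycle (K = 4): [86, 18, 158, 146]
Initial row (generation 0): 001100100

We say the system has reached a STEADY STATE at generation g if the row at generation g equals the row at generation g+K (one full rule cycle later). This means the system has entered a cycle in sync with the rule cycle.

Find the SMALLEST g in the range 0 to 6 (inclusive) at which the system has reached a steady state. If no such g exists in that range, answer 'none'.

Gen 0: 001100100
Gen 1 (rule 86): 010111110
Gen 2 (rule 18): 100000001
Gen 3 (rule 158): 110000011
Gen 4 (rule 146): 001000100
Gen 5 (rule 86): 011101110
Gen 6 (rule 18): 100000001
Gen 7 (rule 158): 110000011
Gen 8 (rule 146): 001000100
Gen 9 (rule 86): 011101110
Gen 10 (rule 18): 100000001

Answer: 2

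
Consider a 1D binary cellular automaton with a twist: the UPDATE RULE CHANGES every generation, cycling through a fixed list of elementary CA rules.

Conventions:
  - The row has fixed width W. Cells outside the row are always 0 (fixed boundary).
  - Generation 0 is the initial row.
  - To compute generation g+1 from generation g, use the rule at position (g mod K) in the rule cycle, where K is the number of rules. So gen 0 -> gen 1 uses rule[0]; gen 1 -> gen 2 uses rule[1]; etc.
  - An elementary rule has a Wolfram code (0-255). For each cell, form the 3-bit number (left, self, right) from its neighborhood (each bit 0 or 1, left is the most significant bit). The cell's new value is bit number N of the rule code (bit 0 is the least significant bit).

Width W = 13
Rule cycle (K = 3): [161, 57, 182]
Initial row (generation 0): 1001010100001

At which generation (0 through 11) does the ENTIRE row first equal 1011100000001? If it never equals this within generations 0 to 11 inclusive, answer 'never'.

Gen 0: 1001010100001
Gen 1 (rule 161): 0000101001100
Gen 2 (rule 57): 1110010101011
Gen 3 (rule 182): 0101111111100
Gen 4 (rule 161): 0010111111001
Gen 5 (rule 57): 1001100000100
Gen 6 (rule 182): 1110010001110
Gen 7 (rule 161): 0100000100100
Gen 8 (rule 57): 0011110010011
Gen 9 (rule 182): 0101101111100
Gen 10 (rule 161): 0010010111001
Gen 11 (rule 57): 1001001100100

Answer: never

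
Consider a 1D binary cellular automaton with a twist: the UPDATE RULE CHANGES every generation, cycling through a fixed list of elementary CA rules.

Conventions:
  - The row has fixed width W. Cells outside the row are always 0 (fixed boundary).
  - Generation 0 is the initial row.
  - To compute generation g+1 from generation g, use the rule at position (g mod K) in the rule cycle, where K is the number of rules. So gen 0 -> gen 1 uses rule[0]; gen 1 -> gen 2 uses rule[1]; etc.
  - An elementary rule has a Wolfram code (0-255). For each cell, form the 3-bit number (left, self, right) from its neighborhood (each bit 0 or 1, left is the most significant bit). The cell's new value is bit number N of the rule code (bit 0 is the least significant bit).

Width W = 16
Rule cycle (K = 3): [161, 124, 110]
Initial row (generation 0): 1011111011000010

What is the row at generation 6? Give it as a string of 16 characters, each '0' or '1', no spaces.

Answer: 0110010011111111

Derivation:
Gen 0: 1011111011000010
Gen 1 (rule 161): 0101110100011000
Gen 2 (rule 124): 0111011110011100
Gen 3 (rule 110): 1101110010110100
Gen 4 (rule 161): 0010100001001001
Gen 5 (rule 124): 0011110001101101
Gen 6 (rule 110): 0110010011111111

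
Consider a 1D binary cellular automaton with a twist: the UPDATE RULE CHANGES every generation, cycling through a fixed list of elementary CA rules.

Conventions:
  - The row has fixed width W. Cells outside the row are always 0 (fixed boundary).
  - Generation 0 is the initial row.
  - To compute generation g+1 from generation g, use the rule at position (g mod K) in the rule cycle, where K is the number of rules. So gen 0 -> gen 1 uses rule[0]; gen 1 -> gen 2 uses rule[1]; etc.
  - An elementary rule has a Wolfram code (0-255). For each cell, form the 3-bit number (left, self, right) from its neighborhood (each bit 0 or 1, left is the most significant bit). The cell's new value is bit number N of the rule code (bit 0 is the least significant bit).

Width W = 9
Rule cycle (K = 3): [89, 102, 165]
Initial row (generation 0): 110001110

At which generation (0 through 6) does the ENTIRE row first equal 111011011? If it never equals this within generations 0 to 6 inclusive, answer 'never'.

Answer: 4

Derivation:
Gen 0: 110001110
Gen 1 (rule 89): 111101011
Gen 2 (rule 102): 000111101
Gen 3 (rule 165): 110011011
Gen 4 (rule 89): 111011011
Gen 5 (rule 102): 001101101
Gen 6 (rule 165): 100010011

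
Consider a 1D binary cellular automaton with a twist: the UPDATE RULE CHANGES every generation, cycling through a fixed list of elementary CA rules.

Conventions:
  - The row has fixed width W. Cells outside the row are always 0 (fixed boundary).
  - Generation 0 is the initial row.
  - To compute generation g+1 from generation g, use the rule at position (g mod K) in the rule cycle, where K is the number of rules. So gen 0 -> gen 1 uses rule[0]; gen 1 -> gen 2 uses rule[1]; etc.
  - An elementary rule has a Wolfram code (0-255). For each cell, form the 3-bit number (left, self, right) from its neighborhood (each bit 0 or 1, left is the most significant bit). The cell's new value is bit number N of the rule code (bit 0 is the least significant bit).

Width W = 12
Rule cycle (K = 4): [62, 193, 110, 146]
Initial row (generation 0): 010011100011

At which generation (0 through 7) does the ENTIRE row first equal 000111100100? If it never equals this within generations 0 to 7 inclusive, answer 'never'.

Gen 0: 010011100011
Gen 1 (rule 62): 111110010110
Gen 2 (rule 193): 011110000010
Gen 3 (rule 110): 110010000110
Gen 4 (rule 146): 001101001001
Gen 5 (rule 62): 011011111111
Gen 6 (rule 193): 001001111111
Gen 7 (rule 110): 011011000001

Answer: never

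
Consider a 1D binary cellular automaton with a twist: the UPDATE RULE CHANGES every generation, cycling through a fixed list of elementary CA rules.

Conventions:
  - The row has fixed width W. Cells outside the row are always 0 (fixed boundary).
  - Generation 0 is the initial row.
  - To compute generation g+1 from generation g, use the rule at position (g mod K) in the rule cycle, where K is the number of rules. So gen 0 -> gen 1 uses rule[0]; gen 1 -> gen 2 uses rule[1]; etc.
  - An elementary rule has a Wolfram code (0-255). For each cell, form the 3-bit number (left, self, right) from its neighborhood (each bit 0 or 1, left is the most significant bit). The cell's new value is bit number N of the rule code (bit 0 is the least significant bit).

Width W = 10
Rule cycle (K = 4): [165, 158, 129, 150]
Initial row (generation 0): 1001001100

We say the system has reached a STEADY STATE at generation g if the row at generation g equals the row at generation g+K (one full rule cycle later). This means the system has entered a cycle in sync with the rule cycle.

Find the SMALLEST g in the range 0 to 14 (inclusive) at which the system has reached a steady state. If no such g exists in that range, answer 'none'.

Gen 0: 1001001100
Gen 1 (rule 165): 1001000001
Gen 2 (rule 158): 1111100011
Gen 3 (rule 129): 0111001000
Gen 4 (rule 150): 1010111100
Gen 5 (rule 165): 1111011001
Gen 6 (rule 158): 1110010111
Gen 7 (rule 129): 0100000010
Gen 8 (rule 150): 1110000111
Gen 9 (rule 165): 0100110010
Gen 10 (rule 158): 1111101111
Gen 11 (rule 129): 0111000110
Gen 12 (rule 150): 1010101001
Gen 13 (rule 165): 1111111001
Gen 14 (rule 158): 1111110111
Gen 15 (rule 129): 0111100010
Gen 16 (rule 150): 1011010111
Gen 17 (rule 165): 1100111010
Gen 18 (rule 158): 1011110011

Answer: none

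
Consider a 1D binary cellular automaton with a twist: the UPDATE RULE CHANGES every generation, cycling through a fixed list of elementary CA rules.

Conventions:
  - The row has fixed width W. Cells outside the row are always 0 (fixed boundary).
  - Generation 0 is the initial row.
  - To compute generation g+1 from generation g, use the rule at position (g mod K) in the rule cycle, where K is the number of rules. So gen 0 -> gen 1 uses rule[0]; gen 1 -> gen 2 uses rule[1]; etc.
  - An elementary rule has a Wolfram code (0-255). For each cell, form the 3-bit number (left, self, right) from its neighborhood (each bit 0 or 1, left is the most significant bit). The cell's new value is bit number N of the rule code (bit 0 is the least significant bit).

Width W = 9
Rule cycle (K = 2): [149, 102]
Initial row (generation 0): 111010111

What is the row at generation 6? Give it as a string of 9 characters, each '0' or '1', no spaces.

Answer: 000001000

Derivation:
Gen 0: 111010111
Gen 1 (rule 149): 010010010
Gen 2 (rule 102): 110110110
Gen 3 (rule 149): 000000001
Gen 4 (rule 102): 000000011
Gen 5 (rule 149): 111111000
Gen 6 (rule 102): 000001000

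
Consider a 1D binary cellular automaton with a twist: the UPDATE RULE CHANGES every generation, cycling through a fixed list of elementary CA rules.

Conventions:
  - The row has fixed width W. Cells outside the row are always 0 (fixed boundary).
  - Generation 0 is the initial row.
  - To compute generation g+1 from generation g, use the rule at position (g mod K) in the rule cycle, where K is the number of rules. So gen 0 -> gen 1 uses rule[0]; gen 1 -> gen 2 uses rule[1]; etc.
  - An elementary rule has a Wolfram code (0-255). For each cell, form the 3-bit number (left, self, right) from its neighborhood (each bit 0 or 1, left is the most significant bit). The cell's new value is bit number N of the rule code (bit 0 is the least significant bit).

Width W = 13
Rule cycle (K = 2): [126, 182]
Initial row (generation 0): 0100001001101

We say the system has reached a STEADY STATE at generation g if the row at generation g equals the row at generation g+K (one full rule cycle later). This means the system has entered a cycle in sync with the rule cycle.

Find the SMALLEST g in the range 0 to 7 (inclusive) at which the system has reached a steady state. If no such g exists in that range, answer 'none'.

Answer: none

Derivation:
Gen 0: 0100001001101
Gen 1 (rule 126): 1110011111111
Gen 2 (rule 182): 0101101111110
Gen 3 (rule 126): 1111111000011
Gen 4 (rule 182): 0111110100100
Gen 5 (rule 126): 1100011111110
Gen 6 (rule 182): 0010101111101
Gen 7 (rule 126): 0111111000111
Gen 8 (rule 182): 1011110101010
Gen 9 (rule 126): 1110011111111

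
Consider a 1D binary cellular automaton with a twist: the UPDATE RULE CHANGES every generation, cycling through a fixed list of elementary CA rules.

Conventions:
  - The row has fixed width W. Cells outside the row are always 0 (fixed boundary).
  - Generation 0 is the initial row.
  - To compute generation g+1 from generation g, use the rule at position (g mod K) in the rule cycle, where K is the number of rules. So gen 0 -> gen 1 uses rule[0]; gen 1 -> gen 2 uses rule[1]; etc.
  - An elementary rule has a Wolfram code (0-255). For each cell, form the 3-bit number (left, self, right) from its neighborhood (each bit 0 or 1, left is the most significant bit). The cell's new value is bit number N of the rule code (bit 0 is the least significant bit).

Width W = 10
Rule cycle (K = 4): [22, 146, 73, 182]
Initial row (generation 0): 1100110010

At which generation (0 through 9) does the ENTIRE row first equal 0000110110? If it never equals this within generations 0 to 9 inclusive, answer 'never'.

Gen 0: 1100110010
Gen 1 (rule 22): 0011001111
Gen 2 (rule 146): 0100110110
Gen 3 (rule 73): 0000110110
Gen 4 (rule 182): 0001001001
Gen 5 (rule 22): 0011111111
Gen 6 (rule 146): 0101111110
Gen 7 (rule 73): 0001000010
Gen 8 (rule 182): 0011100111
Gen 9 (rule 22): 0100011000

Answer: 3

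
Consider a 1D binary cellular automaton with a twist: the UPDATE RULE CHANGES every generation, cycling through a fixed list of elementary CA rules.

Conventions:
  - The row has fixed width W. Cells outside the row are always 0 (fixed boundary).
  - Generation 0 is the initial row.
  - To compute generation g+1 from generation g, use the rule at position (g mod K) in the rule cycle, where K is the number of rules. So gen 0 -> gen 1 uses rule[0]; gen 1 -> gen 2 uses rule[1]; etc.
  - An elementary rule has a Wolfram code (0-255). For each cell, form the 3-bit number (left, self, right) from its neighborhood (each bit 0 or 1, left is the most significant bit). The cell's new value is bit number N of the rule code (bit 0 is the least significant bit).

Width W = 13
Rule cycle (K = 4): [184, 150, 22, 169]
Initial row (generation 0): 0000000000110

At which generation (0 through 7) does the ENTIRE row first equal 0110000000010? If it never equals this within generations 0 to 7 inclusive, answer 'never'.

Gen 0: 0000000000110
Gen 1 (rule 184): 0000000000101
Gen 2 (rule 150): 0000000001101
Gen 3 (rule 22): 0000000010001
Gen 4 (rule 169): 1111111000100
Gen 5 (rule 184): 1111110100010
Gen 6 (rule 150): 0111100110111
Gen 7 (rule 22): 1000011000000

Answer: never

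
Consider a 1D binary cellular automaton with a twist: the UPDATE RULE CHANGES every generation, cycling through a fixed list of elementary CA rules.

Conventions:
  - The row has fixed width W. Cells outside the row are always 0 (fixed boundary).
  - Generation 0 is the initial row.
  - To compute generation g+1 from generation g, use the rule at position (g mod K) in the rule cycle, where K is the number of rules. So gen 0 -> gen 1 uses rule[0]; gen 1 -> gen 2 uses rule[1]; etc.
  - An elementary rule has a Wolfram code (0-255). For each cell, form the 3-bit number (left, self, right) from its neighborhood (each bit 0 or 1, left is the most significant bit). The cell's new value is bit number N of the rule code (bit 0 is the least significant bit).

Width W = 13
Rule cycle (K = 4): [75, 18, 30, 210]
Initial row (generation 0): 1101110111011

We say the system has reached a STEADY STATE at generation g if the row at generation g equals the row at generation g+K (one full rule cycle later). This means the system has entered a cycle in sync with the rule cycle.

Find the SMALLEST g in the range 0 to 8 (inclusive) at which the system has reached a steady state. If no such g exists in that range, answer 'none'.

Answer: 2

Derivation:
Gen 0: 1101110111011
Gen 1 (rule 75): 1101010101011
Gen 2 (rule 18): 0000000000000
Gen 3 (rule 30): 0000000000000
Gen 4 (rule 210): 0000000000000
Gen 5 (rule 75): 1111111111111
Gen 6 (rule 18): 0000000000000
Gen 7 (rule 30): 0000000000000
Gen 8 (rule 210): 0000000000000
Gen 9 (rule 75): 1111111111111
Gen 10 (rule 18): 0000000000000
Gen 11 (rule 30): 0000000000000
Gen 12 (rule 210): 0000000000000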